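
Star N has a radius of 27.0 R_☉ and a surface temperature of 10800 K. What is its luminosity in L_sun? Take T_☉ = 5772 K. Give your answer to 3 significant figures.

L/L_☉ = (R/R_☉)² (T/T_☉)⁴ = (27.0)² × (10800/5772)⁴
       = 729.0 × (1.871)⁴ = 729.0 × 12.26 = 8935.

8.94×10^3 L_sun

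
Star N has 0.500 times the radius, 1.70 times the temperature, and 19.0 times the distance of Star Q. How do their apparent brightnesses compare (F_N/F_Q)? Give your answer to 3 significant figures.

L_N/L_Q = (R_N/R_Q)²(T_N/T_Q)⁴ = (0.500)² × (1.70)⁴ = 2.088.
F_N/F_Q = (L_N/L_Q)/(d_N/d_Q)² = 2.088 / (19.0)² = 0.005784.

0.00578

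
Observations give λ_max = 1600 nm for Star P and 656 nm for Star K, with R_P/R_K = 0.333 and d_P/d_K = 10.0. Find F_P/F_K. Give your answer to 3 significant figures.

Wien's law: T_P/T_K = λ_K/λ_P = 656/1600 = 0.4100.
L_P/L_K = (R_P/R_K)²(T_P/T_K)⁴ = (0.333)²(0.4100)⁴ = 0.003133.
F_P/F_K = (L_P/L_K)/(d_P/d_K)² = 0.003133/(10.0)² = 3.133×10^-5.

3.13×10^-5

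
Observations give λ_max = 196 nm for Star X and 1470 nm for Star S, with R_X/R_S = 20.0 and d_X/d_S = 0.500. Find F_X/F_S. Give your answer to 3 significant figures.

5.06×10^6

Wien's law: T_X/T_S = λ_S/λ_X = 1470/196 = 7.500.
L_X/L_S = (R_X/R_S)²(T_X/T_S)⁴ = (20.0)²(7.500)⁴ = 1.266×10^6.
F_X/F_S = (L_X/L_S)/(d_X/d_S)² = 1.266×10^6/(0.500)² = 5.062×10^6.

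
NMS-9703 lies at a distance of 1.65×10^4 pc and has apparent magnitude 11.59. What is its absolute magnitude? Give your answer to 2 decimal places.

-4.50

M = m − 5 log₁₀(d/10 pc) = 11.59 − 5 log₁₀(1.65×10^4/10)
  = 11.59 − 5 × 3.217 = 11.59 − 16.09 = -4.50.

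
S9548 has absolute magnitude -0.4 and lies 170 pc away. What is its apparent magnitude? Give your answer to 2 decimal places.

5.75

m = M + 5 log₁₀(d/10 pc) = -0.4 + 5 log₁₀(170/10)
  = -0.4 + 5 × 1.230 = -0.4 + 6.15 = 5.75.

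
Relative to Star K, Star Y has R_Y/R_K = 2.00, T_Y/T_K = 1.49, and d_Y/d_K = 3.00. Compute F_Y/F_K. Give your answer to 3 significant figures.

2.19

L_Y/L_K = (R_Y/R_K)²(T_Y/T_K)⁴ = (2.00)² × (1.49)⁴ = 19.72.
F_Y/F_K = (L_Y/L_K)/(d_Y/d_K)² = 19.72 / (3.00)² = 2.191.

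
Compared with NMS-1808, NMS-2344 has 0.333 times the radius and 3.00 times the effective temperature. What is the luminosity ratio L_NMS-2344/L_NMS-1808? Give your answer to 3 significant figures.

8.98

From the Stefan–Boltzmann law, L ∝ R²T⁴, so
L_NMS-2344/L_NMS-1808 = (R_NMS-2344/R_NMS-1808)² (T_NMS-2344/T_NMS-1808)⁴ = (0.333)² × (3.00)⁴ = 0.1109 × 81.00 = 8.982.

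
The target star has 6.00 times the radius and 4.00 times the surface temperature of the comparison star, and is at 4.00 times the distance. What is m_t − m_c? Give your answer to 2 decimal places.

-6.90

L_t/L_c = (6.00)²(4.00)⁴ = 9216.
F_t/F_c = (L_t/L_c)/(d_t/d_c)² = 9216/16.00 = 576.0.
m_t − m_c = −2.5 log₁₀(576.0) = -6.90.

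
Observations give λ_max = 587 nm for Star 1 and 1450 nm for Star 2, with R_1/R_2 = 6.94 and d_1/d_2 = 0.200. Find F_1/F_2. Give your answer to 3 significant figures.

Wien's law: T_1/T_2 = λ_2/λ_1 = 1450/587 = 2.470.
L_1/L_2 = (R_1/R_2)²(T_1/T_2)⁴ = (6.94)²(2.470)⁴ = 1793.
F_1/F_2 = (L_1/L_2)/(d_1/d_2)² = 1793/(0.200)² = 4.483×10^4.

4.48×10^4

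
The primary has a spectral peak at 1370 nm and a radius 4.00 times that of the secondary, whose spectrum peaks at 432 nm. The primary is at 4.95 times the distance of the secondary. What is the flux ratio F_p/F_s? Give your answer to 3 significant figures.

Wien's law: T_p/T_s = λ_s/λ_p = 432/1370 = 0.3153.
L_p/L_s = (R_p/R_s)²(T_p/T_s)⁴ = (4.00)²(0.3153)⁴ = 0.1582.
F_p/F_s = (L_p/L_s)/(d_p/d_s)² = 0.1582/(4.95)² = 0.006456.

0.00646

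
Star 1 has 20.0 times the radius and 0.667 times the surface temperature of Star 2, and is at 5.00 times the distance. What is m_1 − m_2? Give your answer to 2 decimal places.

L_1/L_2 = (20.0)²(0.667)⁴ = 79.17.
F_1/F_2 = (L_1/L_2)/(d_1/d_2)² = 79.17/25.00 = 3.167.
m_1 − m_2 = −2.5 log₁₀(3.167) = -1.25.

-1.25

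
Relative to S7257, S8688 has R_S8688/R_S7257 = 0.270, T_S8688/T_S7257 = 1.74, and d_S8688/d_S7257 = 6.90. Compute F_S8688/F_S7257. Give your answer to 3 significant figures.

0.0140

L_S8688/L_S7257 = (R_S8688/R_S7257)²(T_S8688/T_S7257)⁴ = (0.270)² × (1.74)⁴ = 0.6682.
F_S8688/F_S7257 = (L_S8688/L_S7257)/(d_S8688/d_S7257)² = 0.6682 / (6.90)² = 0.01404.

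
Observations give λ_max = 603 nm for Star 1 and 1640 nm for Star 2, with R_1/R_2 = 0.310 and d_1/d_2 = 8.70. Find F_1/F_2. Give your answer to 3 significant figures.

0.0695

Wien's law: T_1/T_2 = λ_2/λ_1 = 1640/603 = 2.720.
L_1/L_2 = (R_1/R_2)²(T_1/T_2)⁴ = (0.310)²(2.720)⁴ = 5.258.
F_1/F_2 = (L_1/L_2)/(d_1/d_2)² = 5.258/(8.70)² = 0.06947.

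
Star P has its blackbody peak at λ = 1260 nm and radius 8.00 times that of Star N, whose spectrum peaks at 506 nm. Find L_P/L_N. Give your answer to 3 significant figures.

1.66

Wien's law gives T ∝ 1/λ_max, so T_P/T_N = λ_N/λ_P = 506/1260 = 0.4016.
Then L ∝ R²T⁴ gives L_P/L_N = (8.00)² × (0.4016)⁴ = 64.00 × 0.02601 = 1.665.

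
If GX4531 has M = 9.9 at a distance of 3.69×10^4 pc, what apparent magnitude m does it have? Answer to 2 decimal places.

m = M + 5 log₁₀(d/10 pc) = 9.9 + 5 log₁₀(3.69×10^4/10)
  = 9.9 + 5 × 3.567 = 9.9 + 17.84 = 27.74.

27.74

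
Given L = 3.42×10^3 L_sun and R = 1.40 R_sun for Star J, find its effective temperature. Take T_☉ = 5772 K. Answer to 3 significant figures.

3.73×10^4 K

T/T_☉ = (L/L_☉)^(1/4) / (R/R_☉)^(1/2)
T = 5772 × (3.42×10^3)^(1/4) / √(1.40) = 5772 × 7.647 / 1.183 = 3.731×10^4 K.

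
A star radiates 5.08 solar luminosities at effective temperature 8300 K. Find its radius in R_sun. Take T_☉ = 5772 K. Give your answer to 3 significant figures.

R/R_☉ = √(L/L_☉) / (T/T_☉)² = √(5.08) / (1.438)²
       = 2.254 / 2.068 = 1.090.

1.09 R_sun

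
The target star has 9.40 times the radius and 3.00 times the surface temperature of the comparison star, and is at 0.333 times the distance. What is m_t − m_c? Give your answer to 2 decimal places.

L_t/L_c = (9.40)²(3.00)⁴ = 7157.
F_t/F_c = (L_t/L_c)/(d_t/d_c)² = 7157/0.1109 = 6.454×10^4.
m_t − m_c = −2.5 log₁₀(6.454×10^4) = -12.02.

-12.02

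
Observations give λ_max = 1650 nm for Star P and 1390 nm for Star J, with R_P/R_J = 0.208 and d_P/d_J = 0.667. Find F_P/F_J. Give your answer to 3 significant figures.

Wien's law: T_P/T_J = λ_J/λ_P = 1390/1650 = 0.8424.
L_P/L_J = (R_P/R_J)²(T_P/T_J)⁴ = (0.208)²(0.8424)⁴ = 0.02179.
F_P/F_J = (L_P/L_J)/(d_P/d_J)² = 0.02179/(0.667)² = 0.04898.

0.0490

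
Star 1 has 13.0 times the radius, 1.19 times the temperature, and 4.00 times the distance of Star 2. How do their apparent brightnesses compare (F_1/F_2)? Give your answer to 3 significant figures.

L_1/L_2 = (R_1/R_2)²(T_1/T_2)⁴ = (13.0)² × (1.19)⁴ = 338.9.
F_1/F_2 = (L_1/L_2)/(d_1/d_2)² = 338.9 / (4.00)² = 21.18.

21.2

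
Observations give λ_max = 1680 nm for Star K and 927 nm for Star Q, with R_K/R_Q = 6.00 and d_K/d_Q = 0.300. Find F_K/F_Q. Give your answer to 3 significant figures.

37.1

Wien's law: T_K/T_Q = λ_Q/λ_K = 927/1680 = 0.5518.
L_K/L_Q = (R_K/R_Q)²(T_K/T_Q)⁴ = (6.00)²(0.5518)⁴ = 3.337.
F_K/F_Q = (L_K/L_Q)/(d_K/d_Q)² = 3.337/(0.300)² = 37.08.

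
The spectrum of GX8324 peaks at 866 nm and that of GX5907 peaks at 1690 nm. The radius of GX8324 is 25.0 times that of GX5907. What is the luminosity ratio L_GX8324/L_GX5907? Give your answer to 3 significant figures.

Wien's law gives T ∝ 1/λ_max, so T_GX8324/T_GX5907 = λ_GX5907/λ_GX8324 = 1690/866 = 1.952.
Then L ∝ R²T⁴ gives L_GX8324/L_GX5907 = (25.0)² × (1.952)⁴ = 625.0 × 14.50 = 9065.

9.06×10^3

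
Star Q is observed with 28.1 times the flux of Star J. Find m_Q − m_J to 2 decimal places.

m_Q − m_J = −2.5 log₁₀(F_Q/F_J) = −2.5 log₁₀(28.1) = −2.5 × (1.449) = -3.622.

-3.62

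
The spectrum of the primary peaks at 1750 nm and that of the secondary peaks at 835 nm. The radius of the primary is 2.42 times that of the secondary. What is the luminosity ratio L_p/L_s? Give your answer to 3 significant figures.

0.304

Wien's law gives T ∝ 1/λ_max, so T_p/T_s = λ_s/λ_p = 835/1750 = 0.4771.
Then L ∝ R²T⁴ gives L_p/L_s = (2.42)² × (0.4771)⁴ = 5.856 × 0.05183 = 0.3035.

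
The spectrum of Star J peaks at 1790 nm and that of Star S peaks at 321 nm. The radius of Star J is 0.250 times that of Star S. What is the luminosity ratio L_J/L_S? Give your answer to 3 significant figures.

Wien's law gives T ∝ 1/λ_max, so T_J/T_S = λ_S/λ_J = 321/1790 = 0.1793.
Then L ∝ R²T⁴ gives L_J/L_S = (0.250)² × (0.1793)⁴ = 0.06250 × 0.001034 = 6.464×10^-5.

6.46×10^-5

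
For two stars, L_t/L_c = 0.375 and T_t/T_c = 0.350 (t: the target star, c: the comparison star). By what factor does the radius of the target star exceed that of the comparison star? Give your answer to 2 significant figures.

5.0

L ∝ R²T⁴ gives R ∝ √L / T², so
R_t/R_c = √(0.375) / (0.350)² = 0.6124 / 0.1225 = 4.999.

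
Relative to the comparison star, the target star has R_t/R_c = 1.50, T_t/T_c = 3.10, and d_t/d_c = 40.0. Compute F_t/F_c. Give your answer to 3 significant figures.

L_t/L_c = (R_t/R_c)²(T_t/T_c)⁴ = (1.50)² × (3.10)⁴ = 207.8.
F_t/F_c = (L_t/L_c)/(d_t/d_c)² = 207.8 / (40.0)² = 0.1299.

0.130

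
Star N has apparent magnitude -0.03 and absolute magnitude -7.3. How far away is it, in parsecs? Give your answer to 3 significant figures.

m − M = 5 log₁₀(d/10 pc)
-0.03 − (-7.3) = 7.27 = 5 log₁₀(d/10)
d = 10 × 10^(7.27/5) = 10 × 10^1.454 = 284.4 pc.

284 pc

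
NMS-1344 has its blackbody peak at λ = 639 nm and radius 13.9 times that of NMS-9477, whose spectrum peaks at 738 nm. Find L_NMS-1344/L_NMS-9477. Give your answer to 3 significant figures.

Wien's law gives T ∝ 1/λ_max, so T_NMS-1344/T_NMS-9477 = λ_NMS-9477/λ_NMS-1344 = 738/639 = 1.155.
Then L ∝ R²T⁴ gives L_NMS-1344/L_NMS-9477 = (13.9)² × (1.155)⁴ = 193.2 × 1.779 = 343.8.

344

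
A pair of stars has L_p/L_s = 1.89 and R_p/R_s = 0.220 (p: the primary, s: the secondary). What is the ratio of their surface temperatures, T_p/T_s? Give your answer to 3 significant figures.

L ∝ R²T⁴ gives T ∝ (L/R²)^(1/4), so
T_p/T_s = (1.89 / 0.220²)^(1/4) = (39.05)^(1/4) = 2.500.

2.50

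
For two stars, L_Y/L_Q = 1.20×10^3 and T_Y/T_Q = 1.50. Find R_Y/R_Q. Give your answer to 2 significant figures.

L ∝ R²T⁴ gives R ∝ √L / T², so
R_Y/R_Q = √(1.20×10^3) / (1.50)² = 34.64 / 2.250 = 15.40.

15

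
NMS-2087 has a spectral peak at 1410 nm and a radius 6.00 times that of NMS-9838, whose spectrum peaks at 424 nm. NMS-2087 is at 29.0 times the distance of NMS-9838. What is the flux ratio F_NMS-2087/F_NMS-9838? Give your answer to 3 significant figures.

Wien's law: T_NMS-2087/T_NMS-9838 = λ_NMS-9838/λ_NMS-2087 = 424/1410 = 0.3007.
L_NMS-2087/L_NMS-9838 = (R_NMS-2087/R_NMS-9838)²(T_NMS-2087/T_NMS-9838)⁴ = (6.00)²(0.3007)⁴ = 0.2944.
F_NMS-2087/F_NMS-9838 = (L_NMS-2087/L_NMS-9838)/(d_NMS-2087/d_NMS-9838)² = 0.2944/(29.0)² = 3.500×10^-4.

3.50×10^-4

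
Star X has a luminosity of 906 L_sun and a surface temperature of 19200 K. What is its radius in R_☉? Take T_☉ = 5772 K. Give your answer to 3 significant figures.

2.72 R_☉

R/R_☉ = √(L/L_☉) / (T/T_☉)² = √(906) / (3.326)²
       = 30.10 / 11.06 = 2.720.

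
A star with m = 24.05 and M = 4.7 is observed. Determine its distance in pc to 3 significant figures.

m − M = 5 log₁₀(d/10 pc)
24.05 − (4.7) = 19.35 = 5 log₁₀(d/10)
d = 10 × 10^(19.35/5) = 10 × 10^3.870 = 7.413×10^4 pc.

7.41×10^4 pc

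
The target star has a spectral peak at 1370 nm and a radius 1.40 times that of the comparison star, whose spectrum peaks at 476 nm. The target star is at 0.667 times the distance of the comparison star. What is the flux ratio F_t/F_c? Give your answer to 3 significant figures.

0.0642

Wien's law: T_t/T_c = λ_c/λ_t = 476/1370 = 0.3474.
L_t/L_c = (R_t/R_c)²(T_t/T_c)⁴ = (1.40)²(0.3474)⁴ = 0.02856.
F_t/F_c = (L_t/L_c)/(d_t/d_c)² = 0.02856/(0.667)² = 0.06420.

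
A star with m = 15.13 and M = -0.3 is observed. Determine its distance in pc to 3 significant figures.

m − M = 5 log₁₀(d/10 pc)
15.13 − (-0.3) = 15.43 = 5 log₁₀(d/10)
d = 10 × 10^(15.43/5) = 10 × 10^3.086 = 1.219×10^4 pc.

1.22×10^4 pc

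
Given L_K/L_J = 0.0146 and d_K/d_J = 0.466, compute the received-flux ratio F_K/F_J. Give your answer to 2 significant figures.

0.067

F = L/(4πd²), so F_K/F_J = (L_K/L_J) / (d_K/d_J)²
= 0.0146 / (0.466)² = 0.0146 / 0.2172 = 0.06723.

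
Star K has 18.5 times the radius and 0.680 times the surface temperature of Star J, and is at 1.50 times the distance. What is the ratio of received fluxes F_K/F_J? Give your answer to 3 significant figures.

32.5

L_K/L_J = (R_K/R_J)²(T_K/T_J)⁴ = (18.5)² × (0.680)⁴ = 73.18.
F_K/F_J = (L_K/L_J)/(d_K/d_J)² = 73.18 / (1.50)² = 32.52.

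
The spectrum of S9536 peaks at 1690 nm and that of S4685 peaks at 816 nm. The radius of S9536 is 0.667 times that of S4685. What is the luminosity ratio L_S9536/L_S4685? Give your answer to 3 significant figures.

Wien's law gives T ∝ 1/λ_max, so T_S9536/T_S4685 = λ_S4685/λ_S9536 = 816/1690 = 0.4828.
Then L ∝ R²T⁴ gives L_S9536/L_S4685 = (0.667)² × (0.4828)⁴ = 0.4449 × 0.05435 = 0.02418.

0.0242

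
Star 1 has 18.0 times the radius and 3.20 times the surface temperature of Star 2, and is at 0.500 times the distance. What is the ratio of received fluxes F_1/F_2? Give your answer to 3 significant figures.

1.36×10^5

L_1/L_2 = (R_1/R_2)²(T_1/T_2)⁴ = (18.0)² × (3.20)⁴ = 3.397×10^4.
F_1/F_2 = (L_1/L_2)/(d_1/d_2)² = 3.397×10^4 / (0.500)² = 1.359×10^5.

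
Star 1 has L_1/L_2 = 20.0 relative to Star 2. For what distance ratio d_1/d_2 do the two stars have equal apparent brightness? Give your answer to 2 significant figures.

Equal flux requires L_1/d_1² = L_2/d_2², so d_1/d_2 = √(L_1/L_2)
= √(20.0) = 4.472.

4.5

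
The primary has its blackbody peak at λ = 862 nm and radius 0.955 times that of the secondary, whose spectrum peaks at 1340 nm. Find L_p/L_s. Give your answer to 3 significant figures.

Wien's law gives T ∝ 1/λ_max, so T_p/T_s = λ_s/λ_p = 1340/862 = 1.555.
Then L ∝ R²T⁴ gives L_p/L_s = (0.955)² × (1.555)⁴ = 0.9120 × 5.840 = 5.326.

5.33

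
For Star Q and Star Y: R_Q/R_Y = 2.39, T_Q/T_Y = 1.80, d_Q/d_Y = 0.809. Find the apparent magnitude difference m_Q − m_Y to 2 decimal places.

L_Q/L_Y = (2.39)²(1.80)⁴ = 59.96.
F_Q/F_Y = (L_Q/L_Y)/(d_Q/d_Y)² = 59.96/0.6545 = 91.62.
m_Q − m_Y = −2.5 log₁₀(91.62) = -4.90.

-4.90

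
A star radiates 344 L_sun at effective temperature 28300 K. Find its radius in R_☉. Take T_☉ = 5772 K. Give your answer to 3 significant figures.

0.772 R_☉

R/R_☉ = √(L/L_☉) / (T/T_☉)² = √(344) / (4.903)²
       = 18.55 / 24.04 = 0.7715.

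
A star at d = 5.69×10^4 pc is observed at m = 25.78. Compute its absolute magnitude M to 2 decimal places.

M = m − 5 log₁₀(d/10 pc) = 25.78 − 5 log₁₀(5.69×10^4/10)
  = 25.78 − 5 × 3.755 = 25.78 − 18.78 = 7.00.

7.00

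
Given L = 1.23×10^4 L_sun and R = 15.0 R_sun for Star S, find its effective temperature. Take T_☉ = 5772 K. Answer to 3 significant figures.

T/T_☉ = (L/L_☉)^(1/4) / (R/R_☉)^(1/2)
T = 5772 × (1.23×10^4)^(1/4) / √(15.0) = 5772 × 10.53 / 3.873 = 1.569×10^4 K.

1.57×10^4 K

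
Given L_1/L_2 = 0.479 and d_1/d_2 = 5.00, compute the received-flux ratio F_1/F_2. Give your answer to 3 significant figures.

F = L/(4πd²), so F_1/F_2 = (L_1/L_2) / (d_1/d_2)²
= 0.479 / (5.00)² = 0.479 / 25.00 = 0.01916.

0.0192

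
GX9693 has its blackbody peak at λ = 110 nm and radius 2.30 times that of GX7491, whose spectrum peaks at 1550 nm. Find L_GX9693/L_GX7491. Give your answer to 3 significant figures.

2.09×10^5

Wien's law gives T ∝ 1/λ_max, so T_GX9693/T_GX7491 = λ_GX7491/λ_GX9693 = 1550/110 = 14.09.
Then L ∝ R²T⁴ gives L_GX9693/L_GX7491 = (2.30)² × (14.09)⁴ = 5.290 × 3.942×10^4 = 2.086×10^5.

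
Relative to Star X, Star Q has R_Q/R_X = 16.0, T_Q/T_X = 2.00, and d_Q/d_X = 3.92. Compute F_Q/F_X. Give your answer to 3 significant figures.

L_Q/L_X = (R_Q/R_X)²(T_Q/T_X)⁴ = (16.0)² × (2.00)⁴ = 4096.
F_Q/F_X = (L_Q/L_X)/(d_Q/d_X)² = 4096 / (3.92)² = 266.6.

267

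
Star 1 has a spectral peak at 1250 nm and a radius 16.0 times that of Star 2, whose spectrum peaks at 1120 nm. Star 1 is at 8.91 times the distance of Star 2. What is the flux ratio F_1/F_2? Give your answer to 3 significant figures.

2.08

Wien's law: T_1/T_2 = λ_2/λ_1 = 1120/1250 = 0.8960.
L_1/L_2 = (R_1/R_2)²(T_1/T_2)⁴ = (16.0)²(0.8960)⁴ = 165.0.
F_1/F_2 = (L_1/L_2)/(d_1/d_2)² = 165.0/(8.91)² = 2.078.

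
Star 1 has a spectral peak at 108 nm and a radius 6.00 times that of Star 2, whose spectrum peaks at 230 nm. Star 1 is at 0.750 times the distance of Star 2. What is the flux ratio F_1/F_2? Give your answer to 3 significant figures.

Wien's law: T_1/T_2 = λ_2/λ_1 = 230/108 = 2.130.
L_1/L_2 = (R_1/R_2)²(T_1/T_2)⁴ = (6.00)²(2.130)⁴ = 740.5.
F_1/F_2 = (L_1/L_2)/(d_1/d_2)² = 740.5/(0.750)² = 1316.

1.32×10^3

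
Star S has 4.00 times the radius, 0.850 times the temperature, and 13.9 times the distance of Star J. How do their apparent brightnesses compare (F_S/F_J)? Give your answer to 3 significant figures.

0.0432

L_S/L_J = (R_S/R_J)²(T_S/T_J)⁴ = (4.00)² × (0.850)⁴ = 8.352.
F_S/F_J = (L_S/L_J)/(d_S/d_J)² = 8.352 / (13.9)² = 0.04323.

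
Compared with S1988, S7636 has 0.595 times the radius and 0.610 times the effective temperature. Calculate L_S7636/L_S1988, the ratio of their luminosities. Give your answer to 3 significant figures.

0.0490

From the Stefan–Boltzmann law, L ∝ R²T⁴, so
L_S7636/L_S1988 = (R_S7636/R_S1988)² (T_S7636/T_S1988)⁴ = (0.595)² × (0.610)⁴ = 0.3540 × 0.1385 = 0.04902.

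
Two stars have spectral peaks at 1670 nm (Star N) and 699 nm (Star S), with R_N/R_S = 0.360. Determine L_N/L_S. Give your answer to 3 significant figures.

Wien's law gives T ∝ 1/λ_max, so T_N/T_S = λ_S/λ_N = 699/1670 = 0.4186.
Then L ∝ R²T⁴ gives L_N/L_S = (0.360)² × (0.4186)⁴ = 0.1296 × 0.03069 = 0.003978.

0.00398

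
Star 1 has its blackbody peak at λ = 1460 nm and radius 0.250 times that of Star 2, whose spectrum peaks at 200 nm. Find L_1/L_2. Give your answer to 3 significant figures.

2.20×10^-5

Wien's law gives T ∝ 1/λ_max, so T_1/T_2 = λ_2/λ_1 = 200/1460 = 0.1370.
Then L ∝ R²T⁴ gives L_1/L_2 = (0.250)² × (0.1370)⁴ = 0.06250 × 3.521×10^-4 = 2.201×10^-5.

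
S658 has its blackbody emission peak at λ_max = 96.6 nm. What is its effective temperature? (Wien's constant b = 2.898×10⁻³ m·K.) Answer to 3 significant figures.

3.00×10^4 K

T = b/λ_max = 2.898×10⁻³ / (96.6×10⁻⁹) = 3.000×10^4 K.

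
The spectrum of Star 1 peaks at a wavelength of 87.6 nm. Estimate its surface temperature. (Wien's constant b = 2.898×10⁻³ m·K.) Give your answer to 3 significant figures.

3.31×10^4 K

T = b/λ_max = 2.898×10⁻³ / (87.6×10⁻⁹) = 3.308×10^4 K.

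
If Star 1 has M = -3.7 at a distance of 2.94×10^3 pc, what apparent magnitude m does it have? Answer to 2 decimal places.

m = M + 5 log₁₀(d/10 pc) = -3.7 + 5 log₁₀(2.94×10^3/10)
  = -3.7 + 5 × 2.468 = -3.7 + 12.34 = 8.64.

8.64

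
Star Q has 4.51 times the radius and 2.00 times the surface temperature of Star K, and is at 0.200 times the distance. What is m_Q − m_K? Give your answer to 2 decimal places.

L_Q/L_K = (4.51)²(2.00)⁴ = 325.4.
F_Q/F_K = (L_Q/L_K)/(d_Q/d_K)² = 325.4/0.04000 = 8136.
m_Q − m_K = −2.5 log₁₀(8136) = -9.78.

-9.78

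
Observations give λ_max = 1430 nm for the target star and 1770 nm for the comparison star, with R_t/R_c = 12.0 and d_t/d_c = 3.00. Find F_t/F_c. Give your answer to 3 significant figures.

Wien's law: T_t/T_c = λ_c/λ_t = 1770/1430 = 1.238.
L_t/L_c = (R_t/R_c)²(T_t/T_c)⁴ = (12.0)²(1.238)⁴ = 338.0.
F_t/F_c = (L_t/L_c)/(d_t/d_c)² = 338.0/(3.00)² = 37.56.

37.6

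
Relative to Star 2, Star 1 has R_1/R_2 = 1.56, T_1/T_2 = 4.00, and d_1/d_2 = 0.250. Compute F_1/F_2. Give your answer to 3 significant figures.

9.97×10^3

L_1/L_2 = (R_1/R_2)²(T_1/T_2)⁴ = (1.56)² × (4.00)⁴ = 623.0.
F_1/F_2 = (L_1/L_2)/(d_1/d_2)² = 623.0 / (0.250)² = 9968.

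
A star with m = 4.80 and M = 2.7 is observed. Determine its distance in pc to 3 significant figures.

26.3 pc

m − M = 5 log₁₀(d/10 pc)
4.80 − (2.7) = 2.10 = 5 log₁₀(d/10)
d = 10 × 10^(2.10/5) = 10 × 10^0.420 = 26.30 pc.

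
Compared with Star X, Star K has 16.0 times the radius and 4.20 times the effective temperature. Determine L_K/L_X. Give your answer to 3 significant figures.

From the Stefan–Boltzmann law, L ∝ R²T⁴, so
L_K/L_X = (R_K/R_X)² (T_K/T_X)⁴ = (16.0)² × (4.20)⁴ = 256.0 × 311.2 = 7.966×10^4.

7.97×10^4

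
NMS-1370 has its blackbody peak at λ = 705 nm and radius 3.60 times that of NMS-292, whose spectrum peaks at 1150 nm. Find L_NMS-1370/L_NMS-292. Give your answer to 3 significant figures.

91.8

Wien's law gives T ∝ 1/λ_max, so T_NMS-1370/T_NMS-292 = λ_NMS-292/λ_NMS-1370 = 1150/705 = 1.631.
Then L ∝ R²T⁴ gives L_NMS-1370/L_NMS-292 = (3.60)² × (1.631)⁴ = 12.96 × 7.080 = 91.76.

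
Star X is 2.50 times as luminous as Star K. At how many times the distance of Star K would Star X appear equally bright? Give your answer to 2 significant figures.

1.6

Equal flux requires L_X/d_X² = L_K/d_K², so d_X/d_K = √(L_X/L_K)
= √(2.50) = 1.581.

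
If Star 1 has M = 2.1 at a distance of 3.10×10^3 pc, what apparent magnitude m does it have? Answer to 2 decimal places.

m = M + 5 log₁₀(d/10 pc) = 2.1 + 5 log₁₀(3.10×10^3/10)
  = 2.1 + 5 × 2.491 = 2.1 + 12.46 = 14.56.

14.56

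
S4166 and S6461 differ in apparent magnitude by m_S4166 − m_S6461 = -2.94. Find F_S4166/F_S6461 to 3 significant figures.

15.0

F_S4166/F_S6461 = 10^(−(m_S4166 − m_S6461)/2.5) = 10^(2.94/2.5) = 10^1.176 = 15.00.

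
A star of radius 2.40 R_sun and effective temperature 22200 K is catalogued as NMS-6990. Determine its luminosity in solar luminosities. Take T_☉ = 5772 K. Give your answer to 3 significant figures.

1.26×10^3 solar luminosities

L/L_☉ = (R/R_☉)² (T/T_☉)⁴ = (2.40)² × (22200/5772)⁴
       = 5.760 × (3.846)⁴ = 5.760 × 218.8 = 1260.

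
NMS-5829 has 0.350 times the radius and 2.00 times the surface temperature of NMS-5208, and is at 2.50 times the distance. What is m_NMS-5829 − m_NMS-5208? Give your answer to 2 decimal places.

L_NMS-5829/L_NMS-5208 = (0.350)²(2.00)⁴ = 1.960.
F_NMS-5829/F_NMS-5208 = (L_NMS-5829/L_NMS-5208)/(d_NMS-5829/d_NMS-5208)² = 1.960/6.250 = 0.3136.
m_NMS-5829 − m_NMS-5208 = −2.5 log₁₀(0.3136) = 1.26.

1.26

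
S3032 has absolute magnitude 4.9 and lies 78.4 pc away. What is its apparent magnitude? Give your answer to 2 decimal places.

9.37

m = M + 5 log₁₀(d/10 pc) = 4.9 + 5 log₁₀(78.4/10)
  = 4.9 + 5 × 0.894 = 4.9 + 4.47 = 9.37.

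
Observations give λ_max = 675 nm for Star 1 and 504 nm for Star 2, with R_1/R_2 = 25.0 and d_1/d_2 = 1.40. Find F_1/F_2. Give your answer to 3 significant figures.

99.1

Wien's law: T_1/T_2 = λ_2/λ_1 = 504/675 = 0.7467.
L_1/L_2 = (R_1/R_2)²(T_1/T_2)⁴ = (25.0)²(0.7467)⁴ = 194.3.
F_1/F_2 = (L_1/L_2)/(d_1/d_2)² = 194.3/(1.40)² = 99.11.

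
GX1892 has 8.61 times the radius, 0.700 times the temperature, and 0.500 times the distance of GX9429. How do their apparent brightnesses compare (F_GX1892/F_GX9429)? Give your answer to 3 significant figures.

71.2

L_GX1892/L_GX9429 = (R_GX1892/R_GX9429)²(T_GX1892/T_GX9429)⁴ = (8.61)² × (0.700)⁴ = 17.80.
F_GX1892/F_GX9429 = (L_GX1892/L_GX9429)/(d_GX1892/d_GX9429)² = 17.80 / (0.500)² = 71.20.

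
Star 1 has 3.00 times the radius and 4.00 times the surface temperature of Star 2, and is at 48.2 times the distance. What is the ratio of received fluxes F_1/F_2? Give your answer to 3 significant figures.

L_1/L_2 = (R_1/R_2)²(T_1/T_2)⁴ = (3.00)² × (4.00)⁴ = 2304.
F_1/F_2 = (L_1/L_2)/(d_1/d_2)² = 2304 / (48.2)² = 0.9917.

0.992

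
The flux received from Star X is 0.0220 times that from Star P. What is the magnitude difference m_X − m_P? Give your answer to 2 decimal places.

m_X − m_P = −2.5 log₁₀(F_X/F_P) = −2.5 log₁₀(0.0220) = −2.5 × (-1.658) = 4.144.

4.14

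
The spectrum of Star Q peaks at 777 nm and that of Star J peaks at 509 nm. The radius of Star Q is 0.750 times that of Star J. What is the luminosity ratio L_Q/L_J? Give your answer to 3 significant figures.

Wien's law gives T ∝ 1/λ_max, so T_Q/T_J = λ_J/λ_Q = 509/777 = 0.6551.
Then L ∝ R²T⁴ gives L_Q/L_J = (0.750)² × (0.6551)⁴ = 0.5625 × 0.1842 = 0.1036.

0.104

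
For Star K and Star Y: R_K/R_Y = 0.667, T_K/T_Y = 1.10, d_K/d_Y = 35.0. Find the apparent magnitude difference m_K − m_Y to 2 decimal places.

8.19

L_K/L_Y = (0.667)²(1.10)⁴ = 0.6514.
F_K/F_Y = (L_K/L_Y)/(d_K/d_Y)² = 0.6514/1225 = 5.317×10^-4.
m_K − m_Y = −2.5 log₁₀(5.317×10^-4) = 8.19.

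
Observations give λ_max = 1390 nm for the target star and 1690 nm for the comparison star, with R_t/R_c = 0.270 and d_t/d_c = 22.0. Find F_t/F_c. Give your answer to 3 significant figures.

3.29×10^-4

Wien's law: T_t/T_c = λ_c/λ_t = 1690/1390 = 1.216.
L_t/L_c = (R_t/R_c)²(T_t/T_c)⁴ = (0.270)²(1.216)⁴ = 0.1593.
F_t/F_c = (L_t/L_c)/(d_t/d_c)² = 0.1593/(22.0)² = 3.291×10^-4.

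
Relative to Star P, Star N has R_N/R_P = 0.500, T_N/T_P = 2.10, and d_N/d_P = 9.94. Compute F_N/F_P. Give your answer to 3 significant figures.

0.0492

L_N/L_P = (R_N/R_P)²(T_N/T_P)⁴ = (0.500)² × (2.10)⁴ = 4.862.
F_N/F_P = (L_N/L_P)/(d_N/d_P)² = 4.862 / (9.94)² = 0.04921.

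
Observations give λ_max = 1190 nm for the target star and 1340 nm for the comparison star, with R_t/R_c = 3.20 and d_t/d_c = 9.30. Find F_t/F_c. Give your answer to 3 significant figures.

0.190

Wien's law: T_t/T_c = λ_c/λ_t = 1340/1190 = 1.126.
L_t/L_c = (R_t/R_c)²(T_t/T_c)⁴ = (3.20)²(1.126)⁴ = 16.46.
F_t/F_c = (L_t/L_c)/(d_t/d_c)² = 16.46/(9.30)² = 0.1904.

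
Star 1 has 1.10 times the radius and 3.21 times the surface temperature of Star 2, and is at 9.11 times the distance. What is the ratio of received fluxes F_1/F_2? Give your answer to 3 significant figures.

L_1/L_2 = (R_1/R_2)²(T_1/T_2)⁴ = (1.10)² × (3.21)⁴ = 128.5.
F_1/F_2 = (L_1/L_2)/(d_1/d_2)² = 128.5 / (9.11)² = 1.548.

1.55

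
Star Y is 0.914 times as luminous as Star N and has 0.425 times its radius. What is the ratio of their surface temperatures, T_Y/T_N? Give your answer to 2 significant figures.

L ∝ R²T⁴ gives T ∝ (L/R²)^(1/4), so
T_Y/T_N = (0.914 / 0.425²)^(1/4) = (5.060)^(1/4) = 1.500.

1.5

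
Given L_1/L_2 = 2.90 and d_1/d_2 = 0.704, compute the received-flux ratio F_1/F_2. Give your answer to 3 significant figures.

5.85

F = L/(4πd²), so F_1/F_2 = (L_1/L_2) / (d_1/d_2)²
= 2.90 / (0.704)² = 2.90 / 0.4956 = 5.851.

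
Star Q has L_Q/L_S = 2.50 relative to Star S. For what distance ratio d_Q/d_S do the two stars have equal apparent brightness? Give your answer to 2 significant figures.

1.6

Equal flux requires L_Q/d_Q² = L_S/d_S², so d_Q/d_S = √(L_Q/L_S)
= √(2.50) = 1.581.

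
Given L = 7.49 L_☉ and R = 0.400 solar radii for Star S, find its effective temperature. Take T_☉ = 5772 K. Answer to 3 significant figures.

1.51×10^4 K

T/T_☉ = (L/L_☉)^(1/4) / (R/R_☉)^(1/2)
T = 5772 × (7.49)^(1/4) / √(0.400) = 5772 × 1.654 / 0.6325 = 1.510×10^4 K.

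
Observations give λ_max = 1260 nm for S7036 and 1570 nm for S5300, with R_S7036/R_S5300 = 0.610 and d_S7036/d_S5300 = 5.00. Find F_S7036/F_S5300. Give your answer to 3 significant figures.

0.0359

Wien's law: T_S7036/T_S5300 = λ_S5300/λ_S7036 = 1570/1260 = 1.246.
L_S7036/L_S5300 = (R_S7036/R_S5300)²(T_S7036/T_S5300)⁴ = (0.610)²(1.246)⁴ = 0.8970.
F_S7036/F_S5300 = (L_S7036/L_S5300)/(d_S7036/d_S5300)² = 0.8970/(5.00)² = 0.03588.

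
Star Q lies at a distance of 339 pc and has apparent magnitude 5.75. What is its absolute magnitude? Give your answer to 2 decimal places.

-1.90

M = m − 5 log₁₀(d/10 pc) = 5.75 − 5 log₁₀(339/10)
  = 5.75 − 5 × 1.530 = 5.75 − 7.65 = -1.90.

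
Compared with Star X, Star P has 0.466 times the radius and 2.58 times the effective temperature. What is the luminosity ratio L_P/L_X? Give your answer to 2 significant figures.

9.6

From the Stefan–Boltzmann law, L ∝ R²T⁴, so
L_P/L_X = (R_P/R_X)² (T_P/T_X)⁴ = (0.466)² × (2.58)⁴ = 0.2172 × 44.31 = 9.622.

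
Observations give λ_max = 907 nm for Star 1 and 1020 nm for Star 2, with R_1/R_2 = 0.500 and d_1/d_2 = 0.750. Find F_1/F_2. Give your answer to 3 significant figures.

0.711

Wien's law: T_1/T_2 = λ_2/λ_1 = 1020/907 = 1.125.
L_1/L_2 = (R_1/R_2)²(T_1/T_2)⁴ = (0.500)²(1.125)⁴ = 0.3999.
F_1/F_2 = (L_1/L_2)/(d_1/d_2)² = 0.3999/(0.750)² = 0.7109.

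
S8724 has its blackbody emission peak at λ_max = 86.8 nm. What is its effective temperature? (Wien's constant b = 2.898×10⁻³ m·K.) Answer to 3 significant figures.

3.34×10^4 K

T = b/λ_max = 2.898×10⁻³ / (86.8×10⁻⁹) = 3.339×10^4 K.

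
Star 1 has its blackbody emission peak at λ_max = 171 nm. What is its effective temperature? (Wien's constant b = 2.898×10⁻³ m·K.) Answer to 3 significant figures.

T = b/λ_max = 2.898×10⁻³ / (171×10⁻⁹) = 1.695×10^4 K.

1.69×10^4 K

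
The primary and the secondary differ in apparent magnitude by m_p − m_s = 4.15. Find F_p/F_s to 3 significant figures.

F_p/F_s = 10^(−(m_p − m_s)/2.5) = 10^(-4.15/2.5) = 10^-1.660 = 0.02188.

0.0219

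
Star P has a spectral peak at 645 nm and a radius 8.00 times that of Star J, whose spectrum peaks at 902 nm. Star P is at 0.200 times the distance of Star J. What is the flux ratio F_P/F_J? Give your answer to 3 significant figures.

Wien's law: T_P/T_J = λ_J/λ_P = 902/645 = 1.398.
L_P/L_J = (R_P/R_J)²(T_P/T_J)⁴ = (8.00)²(1.398)⁴ = 244.8.
F_P/F_J = (L_P/L_J)/(d_P/d_J)² = 244.8/(0.200)² = 6119.

6.12×10^3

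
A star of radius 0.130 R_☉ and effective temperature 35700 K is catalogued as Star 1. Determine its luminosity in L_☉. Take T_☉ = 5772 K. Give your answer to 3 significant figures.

24.7 L_☉

L/L_☉ = (R/R_☉)² (T/T_☉)⁴ = (0.130)² × (35700/5772)⁴
       = 0.01690 × (6.185)⁴ = 0.01690 × 1463 = 24.73.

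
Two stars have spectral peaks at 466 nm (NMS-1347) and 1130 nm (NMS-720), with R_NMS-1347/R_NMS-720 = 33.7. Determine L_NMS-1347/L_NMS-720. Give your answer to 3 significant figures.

Wien's law gives T ∝ 1/λ_max, so T_NMS-1347/T_NMS-720 = λ_NMS-720/λ_NMS-1347 = 1130/466 = 2.425.
Then L ∝ R²T⁴ gives L_NMS-1347/L_NMS-720 = (33.7)² × (2.425)⁴ = 1136 × 34.58 = 3.927×10^4.

3.93×10^4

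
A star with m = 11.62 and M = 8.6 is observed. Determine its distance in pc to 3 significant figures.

m − M = 5 log₁₀(d/10 pc)
11.62 − (8.6) = 3.02 = 5 log₁₀(d/10)
d = 10 × 10^(3.02/5) = 10 × 10^0.604 = 40.18 pc.

40.2 pc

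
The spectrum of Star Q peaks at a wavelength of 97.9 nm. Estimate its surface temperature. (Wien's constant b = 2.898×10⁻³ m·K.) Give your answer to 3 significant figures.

T = b/λ_max = 2.898×10⁻³ / (97.9×10⁻⁹) = 2.960×10^4 K.

2.96×10^4 K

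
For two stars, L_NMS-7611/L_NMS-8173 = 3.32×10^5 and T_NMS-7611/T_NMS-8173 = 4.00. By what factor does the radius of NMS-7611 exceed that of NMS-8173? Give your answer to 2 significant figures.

L ∝ R²T⁴ gives R ∝ √L / T², so
R_NMS-7611/R_NMS-8173 = √(3.32×10^5) / (4.00)² = 576.2 / 16.00 = 36.01.

36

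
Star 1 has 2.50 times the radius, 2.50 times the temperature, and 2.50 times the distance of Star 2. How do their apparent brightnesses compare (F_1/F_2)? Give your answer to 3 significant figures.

L_1/L_2 = (R_1/R_2)²(T_1/T_2)⁴ = (2.50)² × (2.50)⁴ = 244.1.
F_1/F_2 = (L_1/L_2)/(d_1/d_2)² = 244.1 / (2.50)² = 39.06.

39.1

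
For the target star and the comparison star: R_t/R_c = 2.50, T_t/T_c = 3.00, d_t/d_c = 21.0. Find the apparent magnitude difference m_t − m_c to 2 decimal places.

-0.15

L_t/L_c = (2.50)²(3.00)⁴ = 506.2.
F_t/F_c = (L_t/L_c)/(d_t/d_c)² = 506.2/441.0 = 1.148.
m_t − m_c = −2.5 log₁₀(1.148) = -0.15.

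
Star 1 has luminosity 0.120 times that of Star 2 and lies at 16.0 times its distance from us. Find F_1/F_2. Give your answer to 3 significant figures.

F = L/(4πd²), so F_1/F_2 = (L_1/L_2) / (d_1/d_2)²
= 0.120 / (16.0)² = 0.120 / 256.0 = 4.687×10^-4.

4.69×10^-4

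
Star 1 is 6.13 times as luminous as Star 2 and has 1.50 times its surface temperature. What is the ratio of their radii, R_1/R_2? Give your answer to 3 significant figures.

1.10

L ∝ R²T⁴ gives R ∝ √L / T², so
R_1/R_2 = √(6.13) / (1.50)² = 2.476 / 2.250 = 1.100.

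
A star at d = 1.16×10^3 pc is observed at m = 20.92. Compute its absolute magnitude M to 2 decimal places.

M = m − 5 log₁₀(d/10 pc) = 20.92 − 5 log₁₀(1.16×10^3/10)
  = 20.92 − 5 × 2.064 = 20.92 − 10.32 = 10.60.

10.60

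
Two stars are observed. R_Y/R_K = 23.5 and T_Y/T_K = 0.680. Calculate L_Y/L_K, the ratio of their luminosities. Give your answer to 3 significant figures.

118

From the Stefan–Boltzmann law, L ∝ R²T⁴, so
L_Y/L_K = (R_Y/R_K)² (T_Y/T_K)⁴ = (23.5)² × (0.680)⁴ = 552.2 × 0.2138 = 118.1.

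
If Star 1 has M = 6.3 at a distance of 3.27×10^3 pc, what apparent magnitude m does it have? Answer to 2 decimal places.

m = M + 5 log₁₀(d/10 pc) = 6.3 + 5 log₁₀(3.27×10^3/10)
  = 6.3 + 5 × 2.515 = 6.3 + 12.57 = 18.87.

18.87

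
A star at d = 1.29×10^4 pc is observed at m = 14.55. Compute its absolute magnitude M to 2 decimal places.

M = m − 5 log₁₀(d/10 pc) = 14.55 − 5 log₁₀(1.29×10^4/10)
  = 14.55 − 5 × 3.111 = 14.55 − 15.55 = -1.00.

-1.00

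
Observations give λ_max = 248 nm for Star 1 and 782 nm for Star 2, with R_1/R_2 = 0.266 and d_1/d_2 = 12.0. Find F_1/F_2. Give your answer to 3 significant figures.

Wien's law: T_1/T_2 = λ_2/λ_1 = 782/248 = 3.153.
L_1/L_2 = (R_1/R_2)²(T_1/T_2)⁴ = (0.266)²(3.153)⁴ = 6.995.
F_1/F_2 = (L_1/L_2)/(d_1/d_2)² = 6.995/(12.0)² = 0.04858.

0.0486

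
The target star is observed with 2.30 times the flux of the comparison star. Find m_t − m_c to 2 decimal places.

-0.90

m_t − m_c = −2.5 log₁₀(F_t/F_c) = −2.5 log₁₀(2.30) = −2.5 × (0.362) = -0.904.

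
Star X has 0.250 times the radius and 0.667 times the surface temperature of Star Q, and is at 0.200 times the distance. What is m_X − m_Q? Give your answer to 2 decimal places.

L_X/L_Q = (0.250)²(0.667)⁴ = 0.01237.
F_X/F_Q = (L_X/L_Q)/(d_X/d_Q)² = 0.01237/0.04000 = 0.3093.
m_X − m_Q = −2.5 log₁₀(0.3093) = 1.27.

1.27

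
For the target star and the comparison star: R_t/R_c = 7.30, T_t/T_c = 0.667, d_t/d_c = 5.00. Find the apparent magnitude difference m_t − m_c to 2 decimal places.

0.94

L_t/L_c = (7.30)²(0.667)⁴ = 10.55.
F_t/F_c = (L_t/L_c)/(d_t/d_c)² = 10.55/25.00 = 0.4219.
m_t − m_c = −2.5 log₁₀(0.4219) = 0.94.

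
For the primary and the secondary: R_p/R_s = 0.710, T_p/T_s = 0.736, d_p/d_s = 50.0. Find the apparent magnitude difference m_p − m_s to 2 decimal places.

L_p/L_s = (0.710)²(0.736)⁴ = 0.1479.
F_p/F_s = (L_p/L_s)/(d_p/d_s)² = 0.1479/2500 = 5.917×10^-5.
m_p − m_s = −2.5 log₁₀(5.917×10^-5) = 10.57.

10.57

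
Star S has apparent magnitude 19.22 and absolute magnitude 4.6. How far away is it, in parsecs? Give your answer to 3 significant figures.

m − M = 5 log₁₀(d/10 pc)
19.22 − (4.6) = 14.62 = 5 log₁₀(d/10)
d = 10 × 10^(14.62/5) = 10 × 10^2.924 = 8395 pc.

8.39×10^3 pc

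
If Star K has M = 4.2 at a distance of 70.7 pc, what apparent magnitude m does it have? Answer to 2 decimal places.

8.45

m = M + 5 log₁₀(d/10 pc) = 4.2 + 5 log₁₀(70.7/10)
  = 4.2 + 5 × 0.849 = 4.2 + 4.25 = 8.45.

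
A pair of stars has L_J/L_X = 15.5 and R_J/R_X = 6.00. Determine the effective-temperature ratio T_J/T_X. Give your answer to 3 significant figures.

L ∝ R²T⁴ gives T ∝ (L/R²)^(1/4), so
T_J/T_X = (15.5 / 6.00²)^(1/4) = (0.4306)^(1/4) = 0.8100.

0.810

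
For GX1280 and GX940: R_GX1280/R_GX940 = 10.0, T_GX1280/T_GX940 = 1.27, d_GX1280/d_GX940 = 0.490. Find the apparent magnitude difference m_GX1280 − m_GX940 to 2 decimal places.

L_GX1280/L_GX940 = (10.0)²(1.27)⁴ = 260.1.
F_GX1280/F_GX940 = (L_GX1280/L_GX940)/(d_GX1280/d_GX940)² = 260.1/0.2401 = 1083.
m_GX1280 − m_GX940 = −2.5 log₁₀(1083) = -7.59.

-7.59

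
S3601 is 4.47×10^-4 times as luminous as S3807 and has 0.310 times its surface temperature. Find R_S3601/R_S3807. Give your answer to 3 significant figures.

0.220

L ∝ R²T⁴ gives R ∝ √L / T², so
R_S3601/R_S3807 = √(4.47×10^-4) / (0.310)² = 0.02114 / 0.09610 = 0.2200.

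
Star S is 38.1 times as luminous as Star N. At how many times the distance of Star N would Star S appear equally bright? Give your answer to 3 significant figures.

Equal flux requires L_S/d_S² = L_N/d_N², so d_S/d_N = √(L_S/L_N)
= √(38.1) = 6.173.

6.17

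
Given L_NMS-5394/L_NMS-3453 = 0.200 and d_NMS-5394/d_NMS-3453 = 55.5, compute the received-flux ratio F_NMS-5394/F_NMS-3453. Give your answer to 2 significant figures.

F = L/(4πd²), so F_NMS-5394/F_NMS-3453 = (L_NMS-5394/L_NMS-3453) / (d_NMS-5394/d_NMS-3453)²
= 0.200 / (55.5)² = 0.200 / 3080 = 6.493×10^-5.

6.5×10^-5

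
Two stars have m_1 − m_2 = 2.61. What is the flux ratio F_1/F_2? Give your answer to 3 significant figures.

F_1/F_2 = 10^(−(m_1 − m_2)/2.5) = 10^(-2.61/2.5) = 10^-1.044 = 0.09036.

0.0904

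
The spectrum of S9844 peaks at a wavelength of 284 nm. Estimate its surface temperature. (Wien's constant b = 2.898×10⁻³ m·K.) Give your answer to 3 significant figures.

1.02×10^4 K

T = b/λ_max = 2.898×10⁻³ / (284×10⁻⁹) = 1.020×10^4 K.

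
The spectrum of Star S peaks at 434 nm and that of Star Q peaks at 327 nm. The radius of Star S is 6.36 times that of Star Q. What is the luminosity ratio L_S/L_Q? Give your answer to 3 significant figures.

13.0

Wien's law gives T ∝ 1/λ_max, so T_S/T_Q = λ_Q/λ_S = 327/434 = 0.7535.
Then L ∝ R²T⁴ gives L_S/L_Q = (6.36)² × (0.7535)⁴ = 40.45 × 0.3223 = 13.04.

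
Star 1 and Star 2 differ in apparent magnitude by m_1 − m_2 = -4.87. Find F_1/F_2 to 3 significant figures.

F_1/F_2 = 10^(−(m_1 − m_2)/2.5) = 10^(4.87/2.5) = 10^1.948 = 88.72.

88.7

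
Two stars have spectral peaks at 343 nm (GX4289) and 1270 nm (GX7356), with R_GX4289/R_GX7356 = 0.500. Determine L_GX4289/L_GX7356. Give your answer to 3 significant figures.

Wien's law gives T ∝ 1/λ_max, so T_GX4289/T_GX7356 = λ_GX7356/λ_GX4289 = 1270/343 = 3.703.
Then L ∝ R²T⁴ gives L_GX4289/L_GX7356 = (0.500)² × (3.703)⁴ = 0.2500 × 187.9 = 46.99.

47.0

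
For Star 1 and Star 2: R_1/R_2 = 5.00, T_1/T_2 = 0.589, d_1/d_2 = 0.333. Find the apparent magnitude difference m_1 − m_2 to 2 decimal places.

L_1/L_2 = (5.00)²(0.589)⁴ = 3.009.
F_1/F_2 = (L_1/L_2)/(d_1/d_2)² = 3.009/0.1109 = 27.13.
m_1 − m_2 = −2.5 log₁₀(27.13) = -3.58.

-3.58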